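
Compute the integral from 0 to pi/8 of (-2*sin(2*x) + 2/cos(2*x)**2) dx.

An antiderivative is F(x) = cos(2*x) + tan(2*x).
Then F(pi/8) - F(0) = (sqrt(2)/2 + 1) - (1) = sqrt(2)/2.

sqrt(2)/2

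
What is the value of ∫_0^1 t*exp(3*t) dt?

Integrate by parts once (u = t, dv = exp(3*t) dt).
An antiderivative is F(t) = (3*t - 1)*exp(3*t)/9.
Then F(1) - F(0) = (2*exp(3)/9) - (-1/9) = 1/9 + 2*exp(3)/9.

1/9 + 2*exp(3)/9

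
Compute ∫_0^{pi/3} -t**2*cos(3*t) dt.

Integrate by parts twice (u = t^2, dv = -cos(3*t) dt).
An antiderivative is F(t) = -t**2*sin(3*t)/3 - 2*t*cos(3*t)/9 + 2*sin(3*t)/27.
Then F(pi/3) - F(0) = (2*pi/27) - (0) = 2*pi/27.

2*pi/27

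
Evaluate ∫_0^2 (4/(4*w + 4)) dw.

log(3)

An antiderivative is F(w) = log(4*w + 4).
Then F(2) - F(0) = (log(12)) - (log(4)) = log(3).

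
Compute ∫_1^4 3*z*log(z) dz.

Integrate by parts once (u = ln z, dv = 3*z dz).
An antiderivative is F(z) = 3*z**2*(2*log(z) - 1)/4.
Then F(4) - F(1) = (-12 + 48*log(2)) - (-3/4) = -45/4 + 48*log(2).

-45/4 + 48*log(2)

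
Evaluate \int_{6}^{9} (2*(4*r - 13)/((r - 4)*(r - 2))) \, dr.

-13*log(2) + 3*log(5) + 5*log(7)

Factor the denominator: r**2 - 6*r + 8 = (r - 2)(r - 4).
Partial fractions: 2*(4*r - 13)/((r - 4)*(r - 2)) = 5/(r - 2) + 3/(r - 4).
An antiderivative is F(r) = 3*log(r - 4) + 5*log(r - 2).
Then F(9) - F(6) = (3*log(5) + 5*log(7)) - (13*log(2)) = -13*log(2) + 3*log(5) + 5*log(7).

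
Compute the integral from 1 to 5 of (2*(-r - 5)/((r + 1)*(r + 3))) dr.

log(4/81)

Factor the denominator: r**2 + 4*r + 3 = (r + 3)(r + 1).
Partial fractions: 2*(-r - 5)/((r + 1)*(r + 3)) = 2/(r + 3) - 4/(r + 1).
An antiderivative is F(r) = -4*log(r + 1) + 2*log(r + 3).
Then F(5) - F(1) = (log(4/81)) - (0) = log(4/81).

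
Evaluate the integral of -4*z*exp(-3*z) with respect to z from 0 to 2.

Integrate by parts once (u = z, dv = -4*exp(-3*z) dz).
An antiderivative is F(z) = (12*z + 4)*exp(-3*z)/9.
Then F(2) - F(0) = (28*exp(-6)/9) - (4/9) = -4/9 + 28*exp(-6)/9.

-4/9 + 28*exp(-6)/9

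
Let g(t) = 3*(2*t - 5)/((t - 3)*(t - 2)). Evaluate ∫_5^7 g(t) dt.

Factor the denominator: t**2 - 5*t + 6 = (t - 2)(t - 3).
Partial fractions: 3*(2*t - 5)/((t - 3)*(t - 2)) = 3/(t - 2) + 3/(t - 3).
An antiderivative is F(t) = 3*log(t - 3) + 3*log(t - 2).
Then F(7) - F(5) = (6*log(2) + 3*log(5)) - (3*log(2) + 3*log(3)) = -3*log(3) + 3*log(2) + 3*log(5).

-3*log(3) + 3*log(2) + 3*log(5)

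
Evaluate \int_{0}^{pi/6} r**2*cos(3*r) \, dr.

Integrate by parts twice (u = r^2, dv = cos(3*r) dr).
An antiderivative is F(r) = r**2*sin(3*r)/3 + 2*r*cos(3*r)/9 - 2*sin(3*r)/27.
Then F(pi/6) - F(0) = (-2/27 + pi**2/108) - (0) = -2/27 + pi**2/108.

-2/27 + pi**2/108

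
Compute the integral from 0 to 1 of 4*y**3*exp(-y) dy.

24 - 64*exp(-1)

Integrate by parts 3 times (u = y^3, dv = 4*exp(-y) dy).
An antiderivative is F(y) = (-4*y**3 - 12*y**2 - 24*y - 24)*exp(-y).
Then F(1) - F(0) = (-64*exp(-1)) - (-24) = 24 - 64*exp(-1).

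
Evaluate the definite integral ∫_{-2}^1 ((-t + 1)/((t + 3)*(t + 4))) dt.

Factor the denominator: t**2 + 7*t + 12 = (t + 4)(t + 3).
Partial fractions: (-t + 1)/((t + 3)*(t + 4)) = -5/(t + 4) + 4/(t + 3).
An antiderivative is F(t) = 4*log(t + 3) - 5*log(t + 4).
Then F(1) - F(-2) = (-5*log(5) + 8*log(2)) - (-log(32)) = -5*log(5) + 13*log(2).

-5*log(5) + 13*log(2)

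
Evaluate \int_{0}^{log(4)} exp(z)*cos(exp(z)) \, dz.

Let u = exp(z), so du = exp(z) dz. When z = 0, u = 1; when z = log(4), u = 4.
The integral becomes ∫ cos(u) du from 1 to 4, with antiderivative sin(u).
Back in z: F(z) = sin(exp(z)).
Then F(log(4)) - F(0) = (sin(4)) - (sin(1)) = -sin(1) + sin(4).

-sin(1) + sin(4)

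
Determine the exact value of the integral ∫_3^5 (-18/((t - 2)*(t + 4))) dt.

Factor the denominator: t**2 + 2*t - 8 = (t + 4)(t - 2).
Partial fractions: -18/((t - 2)*(t + 4)) = 3/(t + 4) - 3/(t - 2).
An antiderivative is F(t) = -3*log(t - 2) + 3*log(t + 4).
Then F(5) - F(3) = (log(27)) - (3*log(7)) = -3*log(7) + 3*log(3).

-3*log(7) + 3*log(3)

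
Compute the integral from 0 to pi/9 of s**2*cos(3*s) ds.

Integrate by parts twice (u = s^2, dv = cos(3*s) ds).
An antiderivative is F(s) = s**2*sin(3*s)/3 + 2*s*cos(3*s)/9 - 2*sin(3*s)/27.
Then F(pi/9) - F(0) = (-sqrt(3)/27 + sqrt(3)*pi**2/486 + pi/81) - (0) = -sqrt(3)/27 + sqrt(3)*pi**2/486 + pi/81.

-sqrt(3)/27 + sqrt(3)*pi**2/486 + pi/81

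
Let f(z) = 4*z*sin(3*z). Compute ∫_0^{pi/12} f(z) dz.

sqrt(2)*(4 - pi)/18

Integrate by parts once (u = z, dv = 4*sin(3*z) dz).
An antiderivative is F(z) = -4*z*cos(3*z)/3 + 4*sin(3*z)/9.
Then F(pi/12) - F(0) = (sqrt(2)*(4 - pi)/18) - (0) = sqrt(2)*(4 - pi)/18.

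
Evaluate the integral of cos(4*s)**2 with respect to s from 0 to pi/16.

1/16 + pi/32

Use the identity cos^2(4*s) = (1 + cos(8*s))/2.
An antiderivative is F(s) = s/2 + sin(8*s)/16.
Then F(pi/16) - F(0) = (1/16 + pi/32) - (0) = 1/16 + pi/32.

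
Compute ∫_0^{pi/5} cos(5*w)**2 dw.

Use the identity cos^2(5*w) = (1 + cos(10*w))/2.
An antiderivative is F(w) = w/2 + sin(10*w)/20.
Then F(pi/5) - F(0) = (pi/10) - (0) = pi/10.

pi/10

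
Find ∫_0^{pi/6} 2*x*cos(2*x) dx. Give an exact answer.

Integrate by parts once (u = x, dv = 2*cos(2*x) dx).
An antiderivative is F(x) = x*sin(2*x) + cos(2*x)/2.
Then F(pi/6) - F(0) = (1/4 + sqrt(3)*pi/12) - (1/2) = -1/4 + sqrt(3)*pi/12.

-1/4 + sqrt(3)*pi/12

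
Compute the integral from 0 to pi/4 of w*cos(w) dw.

Integrate by parts once (u = w, dv = cos(w) dw).
An antiderivative is F(w) = w*sin(w) + cos(w).
Then F(pi/4) - F(0) = (sqrt(2)*(pi + 4)/8) - (1) = -1 + sqrt(2)*pi/8 + sqrt(2)/2.

-1 + sqrt(2)*pi/8 + sqrt(2)/2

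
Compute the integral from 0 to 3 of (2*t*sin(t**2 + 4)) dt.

Let u = t**2 + 4, so du = 2*t dt. When t = 0, u = 4; when t = 3, u = 13.
The integral becomes ∫ sin(u) du from 4 to 13, with antiderivative -cos(u).
Back in t: F(t) = -cos(t**2 + 4).
Then F(3) - F(0) = (-cos(13)) - (-cos(4)) = -cos(13) + cos(4).

-cos(13) + cos(4)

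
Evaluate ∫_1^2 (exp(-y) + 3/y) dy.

-exp(-2) + exp(-1) + 3*log(2)

An antiderivative is F(y) = 3*log(y) - exp(-y).
Then F(2) - F(1) = (-exp(-2) + 3*log(2)) - (-exp(-1)) = -exp(-2) + exp(-1) + 3*log(2).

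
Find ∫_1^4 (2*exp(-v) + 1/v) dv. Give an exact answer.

An antiderivative is F(v) = log(v) - 2*exp(-v).
Then F(4) - F(1) = ((-2 + log(4**exp(4)))*exp(-4)) - (-2*exp(-1)) = (-2 + 2*exp(3) + log(4**exp(4)))*exp(-4).

(-2 + 2*exp(3) + log(4**exp(4)))*exp(-4)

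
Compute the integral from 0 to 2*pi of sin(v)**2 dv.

Use the identity sin^2(v) = (1 - cos(2*v))/2.
An antiderivative is F(v) = v/2 - sin(2*v)/4.
Then F(2*pi) - F(0) = (pi) - (0) = pi.

pi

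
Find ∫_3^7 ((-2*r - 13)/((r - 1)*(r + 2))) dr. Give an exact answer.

Factor the denominator: r**2 + r - 2 = (r + 2)(r - 1).
Partial fractions: (-2*r - 13)/((r - 1)*(r + 2)) = 3/(r + 2) - 5/(r - 1).
An antiderivative is F(r) = -5*log(r - 1) + 3*log(r + 2).
Then F(7) - F(3) = (log(3/32)) - (-5*log(2) + 3*log(5)) = -3*log(5) + log(3).

-3*log(5) + log(3)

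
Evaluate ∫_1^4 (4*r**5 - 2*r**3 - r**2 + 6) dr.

By the power rule, an antiderivative is F(r) = 2*r**6/3 - r**4/2 - r**3/3 + 6*r.
Then F(4) - F(1) = (7816/3) - (35/6) = 5199/2.

5199/2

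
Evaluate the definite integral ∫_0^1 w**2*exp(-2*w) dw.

(-5 + exp(2))*exp(-2)/4

Integrate by parts twice (u = w^2, dv = exp(-2*w) dw).
An antiderivative is F(w) = (-2*w**2 - 2*w - 1)*exp(-2*w)/4.
Then F(1) - F(0) = (-5*exp(-2)/4) - (-1/4) = (-5 + exp(2))*exp(-2)/4.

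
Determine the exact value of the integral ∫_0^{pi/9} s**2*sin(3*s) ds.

Integrate by parts twice (u = s^2, dv = sin(3*s) ds).
An antiderivative is F(s) = -s**2*cos(3*s)/3 + 2*s*sin(3*s)/9 + 2*cos(3*s)/27.
Then F(pi/9) - F(0) = (-pi**2/486 + 1/27 + sqrt(3)*pi/81) - (2/27) = -1/27 - pi**2/486 + sqrt(3)*pi/81.

-1/27 - pi**2/486 + sqrt(3)*pi/81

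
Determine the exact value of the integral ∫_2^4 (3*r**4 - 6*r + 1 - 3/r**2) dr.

By the power rule, an antiderivative is F(r) = 3*r**5/5 - 3*r**2 + r + 3/r.
Then F(4) - F(2) = (11423/20) - (107/10) = 11209/20.

11209/20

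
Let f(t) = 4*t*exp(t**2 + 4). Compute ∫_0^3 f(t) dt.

-2*(1 - exp(9))*exp(4)

Let u = t**2 + 4, so du = 2*t dt. When t = 0, u = 4; when t = 3, u = 13.
The integral becomes 2·∫ exp(u) du from 4 to 13, with antiderivative 2*exp(u).
Back in t: F(t) = 2*exp(t**2 + 4).
Then F(3) - F(0) = (2*exp(13)) - (2*exp(4)) = -2*(1 - exp(9))*exp(4).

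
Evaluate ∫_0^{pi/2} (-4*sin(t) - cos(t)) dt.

An antiderivative is F(t) = -sin(t) + 4*cos(t).
Then F(pi/2) - F(0) = (-1) - (4) = -5.

-5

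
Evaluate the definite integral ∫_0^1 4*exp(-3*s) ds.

An antiderivative is F(s) = -4*exp(-3*s)/3.
Then F(1) - F(0) = (-4*exp(-3)/3) - (-4/3) = 4/3 - 4*exp(-3)/3.

4/3 - 4*exp(-3)/3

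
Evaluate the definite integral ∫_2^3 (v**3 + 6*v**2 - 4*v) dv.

By the power rule, an antiderivative is F(v) = v**4/4 + 2*v**3 - 2*v**2.
Then F(3) - F(2) = (225/4) - (12) = 177/4.

177/4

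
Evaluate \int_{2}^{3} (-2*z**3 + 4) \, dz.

By the power rule, an antiderivative is F(z) = -z**4/2 + 4*z.
Then F(3) - F(2) = (-57/2) - (0) = -57/2.

-57/2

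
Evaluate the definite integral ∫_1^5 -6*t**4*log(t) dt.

18744/25 - 3750*log(5)

Integrate by parts once (u = ln t, dv = -6*t**4 dt).
An antiderivative is F(t) = -6*t**5*(5*log(t) - 1)/25.
Then F(5) - F(1) = (750 - 3750*log(5)) - (6/25) = 18744/25 - 3750*log(5).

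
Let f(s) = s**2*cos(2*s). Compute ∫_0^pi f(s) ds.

pi/2

Integrate by parts twice (u = s^2, dv = cos(2*s) ds).
An antiderivative is F(s) = s**2*sin(2*s)/2 + s*cos(2*s)/2 - sin(2*s)/4.
Then F(pi) - F(0) = (pi/2) - (0) = pi/2.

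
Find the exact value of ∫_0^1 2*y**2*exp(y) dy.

-4 + 2*E

Integrate by parts twice (u = y^2, dv = 2*exp(y) dy).
An antiderivative is F(y) = (2*y**2 - 4*y + 4)*exp(y).
Then F(1) - F(0) = (2*E) - (4) = -4 + 2*E.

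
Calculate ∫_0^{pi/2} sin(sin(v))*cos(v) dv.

1 - cos(1)

Let u = sin(v), so du = cos(v) dv. When v = 0, u = 0; when v = pi/2, u = 1.
The integral becomes ∫ sin(u) du from 0 to 1, with antiderivative -cos(u).
Back in v: F(v) = -cos(sin(v)).
Then F(pi/2) - F(0) = (-cos(1)) - (-1) = 1 - cos(1).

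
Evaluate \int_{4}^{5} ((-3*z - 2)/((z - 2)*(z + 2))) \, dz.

Factor the denominator: z**2 - 4 = (z + 2)(z - 2).
Partial fractions: (-3*z - 2)/((z - 2)*(z + 2)) = -1/(z + 2) - 2/(z - 2).
An antiderivative is F(z) = -2*log(z - 2) - log(z + 2).
Then F(5) - F(4) = (-log(63)) - (-log(24)) = log(8/21).

log(8/21)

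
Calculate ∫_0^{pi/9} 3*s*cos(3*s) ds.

Integrate by parts once (u = s, dv = 3*cos(3*s) ds).
An antiderivative is F(s) = s*sin(3*s) + cos(3*s)/3.
Then F(pi/9) - F(0) = (1/6 + sqrt(3)*pi/18) - (1/3) = -1/6 + sqrt(3)*pi/18.

-1/6 + sqrt(3)*pi/18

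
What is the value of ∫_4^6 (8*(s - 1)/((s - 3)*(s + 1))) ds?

Factor the denominator: s**2 - 2*s - 3 = (s + 1)(s - 3).
Partial fractions: 8*(s - 1)/((s - 3)*(s + 1)) = 4/(s + 1) + 4/(s - 3).
An antiderivative is F(s) = 4*log(s - 3) + 4*log(s + 1).
Then F(6) - F(4) = (4*log(3) + 4*log(7)) - (4*log(5)) = -4*log(5) + 4*log(3) + 4*log(7).

-4*log(5) + 4*log(3) + 4*log(7)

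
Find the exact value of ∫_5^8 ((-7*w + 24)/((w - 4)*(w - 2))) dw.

-9*log(2)

Factor the denominator: w**2 - 6*w + 8 = (w - 2)(w - 4).
Partial fractions: (-7*w + 24)/((w - 4)*(w - 2)) = -5/(w - 2) - 2/(w - 4).
An antiderivative is F(w) = -2*log(w - 4) - 5*log(w - 2).
Then F(8) - F(5) = (-9*log(2) - 5*log(3)) - (-5*log(3)) = -9*log(2).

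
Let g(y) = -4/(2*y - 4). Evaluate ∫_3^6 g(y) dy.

An antiderivative is F(y) = -2*log(2*y - 4).
Then F(6) - F(3) = (-log(64)) - (-log(4)) = -log(16).

-log(16)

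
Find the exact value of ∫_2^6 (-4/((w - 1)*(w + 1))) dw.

Factor the denominator: w**2 - 1 = (w + 1)(w - 1).
Partial fractions: -4/((w - 1)*(w + 1)) = 2/(w + 1) - 2/(w - 1).
An antiderivative is F(w) = -2*log(w - 1) + 2*log(w + 1).
Then F(6) - F(2) = (log(49/25)) - (log(9)) = -2*log(5) - 2*log(3) + 2*log(7).

-2*log(5) - 2*log(3) + 2*log(7)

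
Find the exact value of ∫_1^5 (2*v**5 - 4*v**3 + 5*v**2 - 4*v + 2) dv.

By the power rule, an antiderivative is F(v) = v**6/3 - v**4 + 5*v**3/3 - 2*v**2 + 2*v.
Then F(5) - F(1) = (14255/3) - (1) = 14252/3.

14252/3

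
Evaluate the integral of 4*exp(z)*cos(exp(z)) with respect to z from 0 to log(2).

-4*sin(1) + 4*sin(2)

Let u = exp(z), so du = exp(z) dz. When z = 0, u = 1; when z = log(2), u = 2.
The integral becomes 4·∫ cos(u) du from 1 to 2, with antiderivative 4*sin(u).
Back in z: F(z) = 4*sin(exp(z)).
Then F(log(2)) - F(0) = (4*sin(2)) - (4*sin(1)) = -4*sin(1) + 4*sin(2).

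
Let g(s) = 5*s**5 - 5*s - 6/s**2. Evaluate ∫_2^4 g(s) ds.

By the power rule, an antiderivative is F(s) = 5*s**6/6 - 5*s**2/2 + 6/s.
Then F(4) - F(2) = (20249/6) - (139/3) = 6657/2.

6657/2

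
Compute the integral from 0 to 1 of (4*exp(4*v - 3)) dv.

Let u = 4*v - 3, so du = 4 dv. When v = 0, u = -3; when v = 1, u = 1.
The integral becomes ∫ exp(u) du from -3 to 1, with antiderivative exp(u).
Back in v: F(v) = exp(4*v - 3).
Then F(1) - F(0) = (exp(1)) - (exp(-3)) = -(1 - exp(4))*exp(-3).

-(1 - exp(4))*exp(-3)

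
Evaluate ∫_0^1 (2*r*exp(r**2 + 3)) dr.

-exp(3) + exp(4)

Let u = r**2 + 3, so du = 2*r dr. When r = 0, u = 3; when r = 1, u = 4.
The integral becomes ∫ exp(u) du from 3 to 4, with antiderivative exp(u).
Back in r: F(r) = exp(r**2 + 3).
Then F(1) - F(0) = (exp(4)) - (exp(3)) = -exp(3) + exp(4).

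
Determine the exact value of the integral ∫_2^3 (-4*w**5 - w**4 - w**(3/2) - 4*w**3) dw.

By the power rule, an antiderivative is F(w) = -2*w**6/3 - 2*w**(5/2)/5 - w**5/5 - w**4.
Then F(3) - F(2) = (-3078/5 - 18*sqrt(3)/5) - (-976/15 - 8*sqrt(2)/5) = -8258/15 - 18*sqrt(3)/5 + 8*sqrt(2)/5.

-8258/15 - 18*sqrt(3)/5 + 8*sqrt(2)/5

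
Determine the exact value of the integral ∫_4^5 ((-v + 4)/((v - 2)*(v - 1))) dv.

Factor the denominator: v**2 - 3*v + 2 = (v - 1)(v - 2).
Partial fractions: (-v + 4)/((v - 2)*(v - 1)) = -3/(v - 1) + 2/(v - 2).
An antiderivative is F(v) = 2*log(v - 2) - 3*log(v - 1).
Then F(5) - F(4) = (log(9/64)) - (log(4/27)) = -8*log(2) + 5*log(3).

-8*log(2) + 5*log(3)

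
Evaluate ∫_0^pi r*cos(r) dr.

Integrate by parts once (u = r, dv = cos(r) dr).
An antiderivative is F(r) = r*sin(r) + cos(r).
Then F(pi) - F(0) = (-1) - (1) = -2.

-2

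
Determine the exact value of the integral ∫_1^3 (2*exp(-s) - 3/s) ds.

An antiderivative is F(s) = -3*log(s) - 2*exp(-s).
Then F(3) - F(1) = (-3*log(3) - 2*exp(-3)) - (-2*exp(-1)) = -3*log(3) - 2*exp(-3) + 2*exp(-1).

-3*log(3) - 2*exp(-3) + 2*exp(-1)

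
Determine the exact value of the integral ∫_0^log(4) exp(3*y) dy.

Let u = exp(y), so du = exp(y) dy. When y = 0, u = 1; when y = log(4), u = 4.
The integral becomes ∫ u**2 du from 1 to 4, with antiderivative u**3/3.
Back in y: F(y) = exp(3*y)/3.
Then F(log(4)) - F(0) = (64/3) - (1/3) = 21.

21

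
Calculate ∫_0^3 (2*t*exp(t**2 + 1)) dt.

-exp(1) + exp(10)

Let u = t**2 + 1, so du = 2*t dt. When t = 0, u = 1; when t = 3, u = 10.
The integral becomes ∫ exp(u) du from 1 to 10, with antiderivative exp(u).
Back in t: F(t) = exp(t**2 + 1).
Then F(3) - F(0) = (exp(10)) - (exp(1)) = -exp(1) + exp(10).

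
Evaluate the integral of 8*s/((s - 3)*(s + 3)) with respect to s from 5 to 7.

Factor the denominator: s**2 - 9 = (s + 3)(s - 3).
Partial fractions: 8*s/((s - 3)*(s + 3)) = 4/(s + 3) + 4/(s - 3).
An antiderivative is F(s) = 4*log(s - 3) + 4*log(s + 3).
Then F(7) - F(5) = (4*log(5) + 12*log(2)) - (16*log(2)) = -4*log(2) + 4*log(5).

-4*log(2) + 4*log(5)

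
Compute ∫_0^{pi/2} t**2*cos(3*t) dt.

Integrate by parts twice (u = t^2, dv = cos(3*t) dt).
An antiderivative is F(t) = t**2*sin(3*t)/3 + 2*t*cos(3*t)/9 - 2*sin(3*t)/27.
Then F(pi/2) - F(0) = (2/27 - pi**2/12) - (0) = 2/27 - pi**2/12.

2/27 - pi**2/12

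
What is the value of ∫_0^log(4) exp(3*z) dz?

Let u = exp(z), so du = exp(z) dz. When z = 0, u = 1; when z = log(4), u = 4.
The integral becomes ∫ u**2 du from 1 to 4, with antiderivative u**3/3.
Back in z: F(z) = exp(3*z)/3.
Then F(log(4)) - F(0) = (64/3) - (1/3) = 21.

21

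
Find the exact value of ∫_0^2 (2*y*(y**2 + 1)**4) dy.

Let u = y**2 + 1, so du = 2*y dy. When y = 0, u = 1; when y = 2, u = 5.
The integral becomes ∫ u**4 du from 1 to 5, with antiderivative u**5/5.
Back in y: F(y) = (y**2 + 1)**5/5.
Then F(2) - F(0) = (625) - (1/5) = 3124/5.

3124/5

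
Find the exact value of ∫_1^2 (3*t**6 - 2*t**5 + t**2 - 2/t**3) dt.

By the power rule, an antiderivative is F(t) = 3*t**7/7 - t**6/3 + t**3/3 + t**(-2).
Then F(2) - F(1) = (3061/84) - (10/7) = 2941/84.

2941/84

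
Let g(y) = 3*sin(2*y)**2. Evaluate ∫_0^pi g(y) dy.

Use the identity sin^2(2*y) = (1 - cos(4*y))/2.
An antiderivative is F(y) = 3*y/2 - 3*sin(4*y)/8.
Then F(pi) - F(0) = (3*pi/2) - (0) = 3*pi/2.

3*pi/2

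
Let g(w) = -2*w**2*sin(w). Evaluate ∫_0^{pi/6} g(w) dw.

Integrate by parts twice (u = w^2, dv = -2*sin(w) dw).
An antiderivative is F(w) = 2*w**2*cos(w) - 4*w*sin(w) - 4*cos(w).
Then F(pi/6) - F(0) = (-2*sqrt(3) - pi/3 + sqrt(3)*pi**2/36) - (-4) = -2*sqrt(3) - pi/3 + sqrt(3)*pi**2/36 + 4.

-2*sqrt(3) - pi/3 + sqrt(3)*pi**2/36 + 4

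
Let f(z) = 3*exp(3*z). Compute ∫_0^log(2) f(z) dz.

Let u = exp(z), so du = exp(z) dz. When z = 0, u = 1; when z = log(2), u = 2.
The integral becomes 3·∫ u**2 du from 1 to 2, with antiderivative u**3.
Back in z: F(z) = exp(3*z).
Then F(log(2)) - F(0) = (8) - (1) = 7.

7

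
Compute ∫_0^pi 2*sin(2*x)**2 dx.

Use the identity sin^2(2*x) = (1 - cos(4*x))/2.
An antiderivative is F(x) = x - sin(4*x)/4.
Then F(pi) - F(0) = (pi) - (0) = pi.

pi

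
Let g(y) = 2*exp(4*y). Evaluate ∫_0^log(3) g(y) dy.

40

Let u = exp(y), so du = exp(y) dy. When y = 0, u = 1; when y = log(3), u = 3.
The integral becomes 2·∫ u**3 du from 1 to 3, with antiderivative u**4/2.
Back in y: F(y) = exp(4*y)/2.
Then F(log(3)) - F(0) = (81/2) - (1/2) = 40.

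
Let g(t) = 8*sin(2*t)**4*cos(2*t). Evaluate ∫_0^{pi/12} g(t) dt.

1/40

Let u = sin(2*t), so du = 2*cos(2*t) dt. When t = 0, u = 0; when t = pi/12, u = 1/2.
The integral becomes 4·∫ u**4 du from 0 to 1/2, with antiderivative 4*u**5/5.
Back in t: F(t) = 4*sin(2*t)**5/5.
Then F(pi/12) - F(0) = (1/40) - (0) = 1/40.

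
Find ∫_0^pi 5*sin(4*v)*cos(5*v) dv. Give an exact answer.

-40/9

Use the identity sin(4*v)cos(5*v) = [sin(9*v) + sin(-v)]/2.
An antiderivative is F(v) = 5*cos(v)/2 - 5*cos(9*v)/18.
Then F(pi) - F(0) = (-20/9) - (20/9) = -40/9.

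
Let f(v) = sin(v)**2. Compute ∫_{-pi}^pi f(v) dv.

pi

Use the identity sin^2(v) = (1 - cos(2*v))/2.
An antiderivative is F(v) = v/2 - sin(2*v)/4.
Then F(pi) - F(-pi) = (pi/2) - (-pi/2) = pi.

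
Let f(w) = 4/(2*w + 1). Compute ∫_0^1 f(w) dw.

log(9)

An antiderivative is F(w) = 2*log(2*w + 1).
Then F(1) - F(0) = (log(9)) - (0) = log(9).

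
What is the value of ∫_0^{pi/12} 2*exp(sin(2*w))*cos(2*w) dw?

-1 + exp(1/2)

Let u = sin(2*w), so du = 2*cos(2*w) dw. When w = 0, u = 0; when w = pi/12, u = 1/2.
The integral becomes ∫ exp(u) du from 0 to 1/2, with antiderivative exp(u).
Back in w: F(w) = exp(sin(2*w)).
Then F(pi/12) - F(0) = (exp(1/2)) - (1) = -1 + exp(1/2).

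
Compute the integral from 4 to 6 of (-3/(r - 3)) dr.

-log(27)

An antiderivative is F(r) = -3*log(r - 3).
Then F(6) - F(4) = (-log(27)) - (0) = -log(27).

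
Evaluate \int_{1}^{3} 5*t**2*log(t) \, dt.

-130/9 + 45*log(3)

Integrate by parts once (u = ln t, dv = 5*t**2 dt).
An antiderivative is F(t) = 5*t**3*(3*log(t) - 1)/9.
Then F(3) - F(1) = (-15 + 45*log(3)) - (-5/9) = -130/9 + 45*log(3).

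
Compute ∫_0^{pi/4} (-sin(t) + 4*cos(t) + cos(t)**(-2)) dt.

An antiderivative is F(t) = 4*sin(t) + cos(t) + tan(t).
Then F(pi/4) - F(0) = (1 + 5*sqrt(2)/2) - (1) = 5*sqrt(2)/2.

5*sqrt(2)/2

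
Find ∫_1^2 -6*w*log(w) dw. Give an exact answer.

9/2 - 12*log(2)

Integrate by parts once (u = ln w, dv = -6*w dw).
An antiderivative is F(w) = -3*w**2*(2*log(w) - 1)/2.
Then F(2) - F(1) = (6 - 12*log(2)) - (3/2) = 9/2 - 12*log(2).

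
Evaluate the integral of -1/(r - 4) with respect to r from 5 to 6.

An antiderivative is F(r) = -log(r - 4).
Then F(6) - F(5) = (-log(2)) - (0) = -log(2).

-log(2)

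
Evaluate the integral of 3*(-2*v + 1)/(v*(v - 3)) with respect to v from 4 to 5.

Factor the denominator: v**2 - 3*v = v(v - 3).
Partial fractions: 3*(-2*v + 1)/(v*(v - 3)) = -1/v - 5/(v - 3).
An antiderivative is F(v) = -log(v) - 5*log(v - 3).
Then F(5) - F(4) = (-5*log(2) - log(5)) - (-log(4)) = -log(40).

-log(40)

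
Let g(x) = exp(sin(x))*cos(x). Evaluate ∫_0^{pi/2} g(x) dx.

-1 + E

Let u = sin(x), so du = cos(x) dx. When x = 0, u = 0; when x = pi/2, u = 1.
The integral becomes ∫ exp(u) du from 0 to 1, with antiderivative exp(u).
Back in x: F(x) = exp(sin(x)).
Then F(pi/2) - F(0) = (E) - (1) = -1 + E.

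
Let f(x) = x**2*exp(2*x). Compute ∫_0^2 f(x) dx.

Integrate by parts twice (u = x^2, dv = exp(2*x) dx).
An antiderivative is F(x) = (2*x**2 - 2*x + 1)*exp(2*x)/4.
Then F(2) - F(0) = (5*exp(4)/4) - (1/4) = -1/4 + 5*exp(4)/4.

-1/4 + 5*exp(4)/4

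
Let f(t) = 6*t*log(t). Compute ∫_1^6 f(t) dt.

-105/2 + 108*log(2) + 108*log(3)

Integrate by parts once (u = ln t, dv = 6*t dt).
An antiderivative is F(t) = 3*t**2*(2*log(t) - 1)/2.
Then F(6) - F(1) = (-54 + 108*log(2) + 108*log(3)) - (-3/2) = -105/2 + 108*log(2) + 108*log(3).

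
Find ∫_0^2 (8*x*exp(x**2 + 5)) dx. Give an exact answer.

-4*(1 - exp(4))*exp(5)

Let u = x**2 + 5, so du = 2*x dx. When x = 0, u = 5; when x = 2, u = 9.
The integral becomes 4·∫ exp(u) du from 5 to 9, with antiderivative 4*exp(u).
Back in x: F(x) = 4*exp(x**2 + 5).
Then F(2) - F(0) = (4*exp(9)) - (4*exp(5)) = -4*(1 - exp(4))*exp(5).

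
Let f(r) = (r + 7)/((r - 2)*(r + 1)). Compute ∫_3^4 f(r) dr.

Factor the denominator: r**2 - r - 2 = (r + 1)(r - 2).
Partial fractions: (r + 7)/((r - 2)*(r + 1)) = -2/(r + 1) + 3/(r - 2).
An antiderivative is F(r) = 3*log(r - 2) - 2*log(r + 1).
Then F(4) - F(3) = (log(8/25)) - (-log(16)) = -2*log(5) + 7*log(2).

-2*log(5) + 7*log(2)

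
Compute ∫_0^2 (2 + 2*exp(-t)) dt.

6 - 2*exp(-2)

An antiderivative is F(t) = 2*t - 2*exp(-t).
Then F(2) - F(0) = (4 - 2*exp(-2)) - (-2) = 6 - 2*exp(-2).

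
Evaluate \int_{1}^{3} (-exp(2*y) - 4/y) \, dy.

-exp(6)/2 - log(81) + exp(2)/2

An antiderivative is F(y) = -exp(2*y)/2 - 4*log(y).
Then F(3) - F(1) = (-exp(6)/2 - log(81)) - (-exp(2)/2) = -exp(6)/2 - log(81) + exp(2)/2.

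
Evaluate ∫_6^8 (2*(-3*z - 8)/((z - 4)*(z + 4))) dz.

Factor the denominator: z**2 - 16 = (z + 4)(z - 4).
Partial fractions: 2*(-3*z - 8)/((z - 4)*(z + 4)) = -1/(z + 4) - 5/(z - 4).
An antiderivative is F(z) = -5*log(z - 4) - log(z + 4).
Then F(8) - F(6) = (-12*log(2) - log(3)) - (-6*log(2) - log(5)) = -6*log(2) - log(3) + log(5).

-6*log(2) - log(3) + log(5)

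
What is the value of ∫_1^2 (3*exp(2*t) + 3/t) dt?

-3*exp(2)/2 + log(8) + 3*exp(4)/2

An antiderivative is F(t) = 3*exp(2*t)/2 + 3*log(t).
Then F(2) - F(1) = (log(8) + 3*exp(4)/2) - (3*exp(2)/2) = -3*exp(2)/2 + log(8) + 3*exp(4)/2.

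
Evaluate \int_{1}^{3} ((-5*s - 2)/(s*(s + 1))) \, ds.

-log(72)

Factor the denominator: s**2 + s = (s + 1)s.
Partial fractions: (-5*s - 2)/(s*(s + 1)) = -3/(s + 1) - 2/s.
An antiderivative is F(s) = -2*log(s) - 3*log(s + 1).
Then F(3) - F(1) = (-6*log(2) - 2*log(3)) - (-log(8)) = -log(72).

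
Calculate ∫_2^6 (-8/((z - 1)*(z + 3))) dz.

Factor the denominator: z**2 + 2*z - 3 = (z + 3)(z - 1).
Partial fractions: -8/((z - 1)*(z + 3)) = 2/(z + 3) - 2/(z - 1).
An antiderivative is F(z) = -2*log(z - 1) + 2*log(z + 3).
Then F(6) - F(2) = (log(81/25)) - (log(25)) = -4*log(5) + 4*log(3).

-4*log(5) + 4*log(3)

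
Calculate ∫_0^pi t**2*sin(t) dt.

-4 + pi**2

Integrate by parts twice (u = t^2, dv = sin(t) dt).
An antiderivative is F(t) = -t**2*cos(t) + 2*t*sin(t) + 2*cos(t).
Then F(pi) - F(0) = (-2 + pi**2) - (2) = -4 + pi**2.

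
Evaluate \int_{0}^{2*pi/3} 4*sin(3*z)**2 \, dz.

4*pi/3

Use the identity sin^2(3*z) = (1 - cos(6*z))/2.
An antiderivative is F(z) = 2*z - sin(6*z)/3.
Then F(2*pi/3) - F(0) = (4*pi/3) - (0) = 4*pi/3.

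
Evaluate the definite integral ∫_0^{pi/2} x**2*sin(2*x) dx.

Integrate by parts twice (u = x^2, dv = sin(2*x) dx).
An antiderivative is F(x) = -x**2*cos(2*x)/2 + x*sin(2*x)/2 + cos(2*x)/4.
Then F(pi/2) - F(0) = (-1/4 + pi**2/8) - (1/4) = -1/2 + pi**2/8.

-1/2 + pi**2/8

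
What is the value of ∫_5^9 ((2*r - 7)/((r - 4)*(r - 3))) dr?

log(15)

Factor the denominator: r**2 - 7*r + 12 = (r - 3)(r - 4).
Partial fractions: (2*r - 7)/((r - 4)*(r - 3)) = 1/(r - 3) + 1/(r - 4).
An antiderivative is F(r) = log(r - 4) + log(r - 3).
Then F(9) - F(5) = (log(30)) - (log(2)) = log(15).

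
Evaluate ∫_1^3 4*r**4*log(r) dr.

Integrate by parts once (u = ln r, dv = 4*r**4 dr).
An antiderivative is F(r) = 4*r**5*(5*log(r) - 1)/25.
Then F(3) - F(1) = (-972/25 + 972*log(3)/5) - (-4/25) = -968/25 + 972*log(3)/5.

-968/25 + 972*log(3)/5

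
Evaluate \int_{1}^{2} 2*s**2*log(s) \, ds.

-14/9 + 16*log(2)/3

Integrate by parts once (u = ln s, dv = 2*s**2 ds).
An antiderivative is F(s) = 2*s**3*(3*log(s) - 1)/9.
Then F(2) - F(1) = (-16/9 + 16*log(2)/3) - (-2/9) = -14/9 + 16*log(2)/3.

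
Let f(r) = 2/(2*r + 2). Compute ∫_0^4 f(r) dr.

log(5)

An antiderivative is F(r) = log(2*r + 2).
Then F(4) - F(0) = (log(10)) - (log(2)) = log(5).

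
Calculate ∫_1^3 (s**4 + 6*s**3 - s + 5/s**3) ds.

7498/45

By the power rule, an antiderivative is F(s) = s**5/5 + 3*s**4/2 - s**2/2 - 5/(2*s**2).
Then F(3) - F(1) = (14879/90) - (-13/10) = 7498/45.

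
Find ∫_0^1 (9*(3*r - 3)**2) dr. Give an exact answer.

27

Let u = 3*r - 3, so du = 3 dr. When r = 0, u = -3; when r = 1, u = 0.
The integral becomes 3·∫ u**2 du from -3 to 0, with antiderivative u**3.
Back in r: F(r) = (3*r - 3)**3.
Then F(1) - F(0) = (0) - (-27) = 27.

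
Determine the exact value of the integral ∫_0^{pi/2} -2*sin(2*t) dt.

An antiderivative is F(t) = cos(2*t).
Then F(pi/2) - F(0) = (-1) - (1) = -2.

-2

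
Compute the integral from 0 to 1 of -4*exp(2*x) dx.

An antiderivative is F(x) = -2*exp(2*x).
Then F(1) - F(0) = (-2*exp(2)) - (-2) = 2 - 2*exp(2).

2 - 2*exp(2)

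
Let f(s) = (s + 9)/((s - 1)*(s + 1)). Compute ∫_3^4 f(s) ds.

Factor the denominator: s**2 - 1 = (s + 1)(s - 1).
Partial fractions: (s + 9)/((s - 1)*(s + 1)) = -4/(s + 1) + 5/(s - 1).
An antiderivative is F(s) = 5*log(s - 1) - 4*log(s + 1).
Then F(4) - F(3) = (-4*log(5) + 5*log(3)) - (-log(8)) = -4*log(5) + 3*log(2) + 5*log(3).

-4*log(5) + 3*log(2) + 5*log(3)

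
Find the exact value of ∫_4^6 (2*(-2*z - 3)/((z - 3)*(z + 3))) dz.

Factor the denominator: z**2 - 9 = (z + 3)(z - 3).
Partial fractions: 2*(-2*z - 3)/((z - 3)*(z + 3)) = -1/(z + 3) - 3/(z - 3).
An antiderivative is F(z) = -3*log(z - 3) - log(z + 3).
Then F(6) - F(4) = (-5*log(3)) - (-log(7)) = -5*log(3) + log(7).

-5*log(3) + log(7)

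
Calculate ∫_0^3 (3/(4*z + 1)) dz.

An antiderivative is F(z) = 3*log(4*z + 1)/4.
Then F(3) - F(0) = (3*log(13)/4) - (0) = 3*log(13)/4.

3*log(13)/4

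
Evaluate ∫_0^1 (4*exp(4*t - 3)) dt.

-(1 - exp(4))*exp(-3)

Let u = 4*t - 3, so du = 4 dt. When t = 0, u = -3; when t = 1, u = 1.
The integral becomes ∫ exp(u) du from -3 to 1, with antiderivative exp(u).
Back in t: F(t) = exp(4*t - 3).
Then F(1) - F(0) = (exp(1)) - (exp(-3)) = -(1 - exp(4))*exp(-3).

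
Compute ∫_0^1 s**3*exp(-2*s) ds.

3/8 - 19*exp(-2)/8

Integrate by parts 3 times (u = s^3, dv = exp(-2*s) ds).
An antiderivative is F(s) = (-4*s**3 - 6*s**2 - 6*s - 3)*exp(-2*s)/8.
Then F(1) - F(0) = (-19*exp(-2)/8) - (-3/8) = 3/8 - 19*exp(-2)/8.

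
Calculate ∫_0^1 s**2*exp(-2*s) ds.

Integrate by parts twice (u = s^2, dv = exp(-2*s) ds).
An antiderivative is F(s) = (-2*s**2 - 2*s - 1)*exp(-2*s)/4.
Then F(1) - F(0) = (-5*exp(-2)/4) - (-1/4) = (-5 + exp(2))*exp(-2)/4.

(-5 + exp(2))*exp(-2)/4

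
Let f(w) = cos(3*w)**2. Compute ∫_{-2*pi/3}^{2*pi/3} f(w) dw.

2*pi/3

Use the identity cos^2(3*w) = (1 + cos(6*w))/2.
An antiderivative is F(w) = w/2 + sin(6*w)/12.
Then F(2*pi/3) - F(-2*pi/3) = (pi/3) - (-pi/3) = 2*pi/3.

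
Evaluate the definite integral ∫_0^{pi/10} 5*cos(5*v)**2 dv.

Use the identity cos^2(5*v) = (1 + cos(10*v))/2.
An antiderivative is F(v) = 5*v/2 + sin(10*v)/4.
Then F(pi/10) - F(0) = (pi/4) - (0) = pi/4.

pi/4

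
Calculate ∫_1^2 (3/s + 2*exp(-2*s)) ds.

-exp(-4) + exp(-2) + 3*log(2)

An antiderivative is F(s) = 3*log(s) - exp(-2*s).
Then F(2) - F(1) = (-exp(-4) + 3*log(2)) - (-exp(-2)) = -exp(-4) + exp(-2) + 3*log(2).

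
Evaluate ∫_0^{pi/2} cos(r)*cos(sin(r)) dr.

sin(1)

Let u = sin(r), so du = cos(r) dr. When r = 0, u = 0; when r = pi/2, u = 1.
The integral becomes ∫ cos(u) du from 0 to 1, with antiderivative sin(u).
Back in r: F(r) = sin(sin(r)).
Then F(pi/2) - F(0) = (sin(1)) - (0) = sin(1).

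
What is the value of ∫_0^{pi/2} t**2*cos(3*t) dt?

Integrate by parts twice (u = t^2, dv = cos(3*t) dt).
An antiderivative is F(t) = t**2*sin(3*t)/3 + 2*t*cos(3*t)/9 - 2*sin(3*t)/27.
Then F(pi/2) - F(0) = (2/27 - pi**2/12) - (0) = 2/27 - pi**2/12.

2/27 - pi**2/12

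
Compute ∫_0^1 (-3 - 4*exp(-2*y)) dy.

-5 + 2*exp(-2)

An antiderivative is F(y) = -3*y + 2*exp(-2*y).
Then F(1) - F(0) = (-3 + 2*exp(-2)) - (2) = -5 + 2*exp(-2).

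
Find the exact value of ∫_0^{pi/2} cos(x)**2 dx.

pi/4

Use the identity cos^2(x) = (1 + cos(2*x))/2.
An antiderivative is F(x) = x/2 + sin(2*x)/4.
Then F(pi/2) - F(0) = (pi/4) - (0) = pi/4.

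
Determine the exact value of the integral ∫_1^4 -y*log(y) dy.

Integrate by parts once (u = ln y, dv = -y dy).
An antiderivative is F(y) = -y**2*(2*log(y) - 1)/4.
Then F(4) - F(1) = (4 - 16*log(2)) - (1/4) = 15/4 - 16*log(2).

15/4 - 16*log(2)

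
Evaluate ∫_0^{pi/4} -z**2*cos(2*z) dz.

1/4 - pi**2/32

Integrate by parts twice (u = z^2, dv = -cos(2*z) dz).
An antiderivative is F(z) = -z**2*sin(2*z)/2 - z*cos(2*z)/2 + sin(2*z)/4.
Then F(pi/4) - F(0) = (1/4 - pi**2/32) - (0) = 1/4 - pi**2/32.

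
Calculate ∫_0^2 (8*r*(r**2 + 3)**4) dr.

Let u = r**2 + 3, so du = 2*r dr. When r = 0, u = 3; when r = 2, u = 7.
The integral becomes 4·∫ u**4 du from 3 to 7, with antiderivative 4*u**5/5.
Back in r: F(r) = 4*(r**2 + 3)**5/5.
Then F(2) - F(0) = (67228/5) - (972/5) = 66256/5.

66256/5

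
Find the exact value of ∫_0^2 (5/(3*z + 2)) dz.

An antiderivative is F(z) = 5*log(3*z + 2)/3.
Then F(2) - F(0) = (log(32)) - (5*log(2)/3) = 10*log(2)/3.

10*log(2)/3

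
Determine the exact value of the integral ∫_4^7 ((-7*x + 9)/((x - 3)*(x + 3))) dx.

-5*log(5) - 9*log(2) + 5*log(7)

Factor the denominator: x**2 - 9 = (x + 3)(x - 3).
Partial fractions: (-7*x + 9)/((x - 3)*(x + 3)) = -5/(x + 3) - 2/(x - 3).
An antiderivative is F(x) = -2*log(x - 3) - 5*log(x + 3).
Then F(7) - F(4) = (-5*log(5) - 9*log(2)) - (-5*log(7)) = -5*log(5) - 9*log(2) + 5*log(7).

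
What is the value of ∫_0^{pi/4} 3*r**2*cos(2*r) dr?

-3/4 + 3*pi**2/32

Integrate by parts twice (u = r^2, dv = 3*cos(2*r) dr).
An antiderivative is F(r) = 3*r**2*sin(2*r)/2 + 3*r*cos(2*r)/2 - 3*sin(2*r)/4.
Then F(pi/4) - F(0) = (-3/4 + 3*pi**2/32) - (0) = -3/4 + 3*pi**2/32.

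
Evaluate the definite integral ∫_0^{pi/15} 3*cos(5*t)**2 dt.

Use the identity cos^2(5*t) = (1 + cos(10*t))/2.
An antiderivative is F(t) = 3*t/2 + 3*sin(10*t)/20.
Then F(pi/15) - F(0) = (3*sqrt(3)/40 + pi/10) - (0) = 3*sqrt(3)/40 + pi/10.

3*sqrt(3)/40 + pi/10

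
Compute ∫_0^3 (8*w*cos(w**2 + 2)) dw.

Let u = w**2 + 2, so du = 2*w dw. When w = 0, u = 2; when w = 3, u = 11.
The integral becomes 4·∫ cos(u) du from 2 to 11, with antiderivative 4*sin(u).
Back in w: F(w) = 4*sin(w**2 + 2).
Then F(3) - F(0) = (4*sin(11)) - (4*sin(2)) = 4*sin(11) - 4*sin(2).

4*sin(11) - 4*sin(2)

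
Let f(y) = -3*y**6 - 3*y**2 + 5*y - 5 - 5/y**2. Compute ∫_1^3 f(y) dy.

By the power rule, an antiderivative is F(y) = -3*y**7/7 - y**3 + 5*y**2/2 - 5*y + 5/y.
Then F(3) - F(1) = (-40115/42) - (15/14) = -20080/21.

-20080/21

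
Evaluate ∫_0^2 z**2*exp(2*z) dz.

-1/4 + 5*exp(4)/4

Integrate by parts twice (u = z^2, dv = exp(2*z) dz).
An antiderivative is F(z) = (2*z**2 - 2*z + 1)*exp(2*z)/4.
Then F(2) - F(0) = (5*exp(4)/4) - (1/4) = -1/4 + 5*exp(4)/4.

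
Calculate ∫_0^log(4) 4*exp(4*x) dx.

Let u = exp(x), so du = exp(x) dx. When x = 0, u = 1; when x = log(4), u = 4.
The integral becomes 4·∫ u**3 du from 1 to 4, with antiderivative u**4.
Back in x: F(x) = exp(4*x).
Then F(log(4)) - F(0) = (256) - (1) = 255.

255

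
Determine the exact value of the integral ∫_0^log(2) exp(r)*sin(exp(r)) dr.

-cos(2) + cos(1)

Let u = exp(r), so du = exp(r) dr. When r = 0, u = 1; when r = log(2), u = 2.
The integral becomes ∫ sin(u) du from 1 to 2, with antiderivative -cos(u).
Back in r: F(r) = -cos(exp(r)).
Then F(log(2)) - F(0) = (-cos(2)) - (-cos(1)) = -cos(2) + cos(1).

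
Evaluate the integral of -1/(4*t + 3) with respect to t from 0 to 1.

An antiderivative is F(t) = -log(4*t + 3)/4.
Then F(1) - F(0) = (-log(7)/4) - (-log(3)/4) = -log(7)/4 + log(3)/4.

-log(7)/4 + log(3)/4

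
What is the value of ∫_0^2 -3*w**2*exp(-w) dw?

Integrate by parts twice (u = w^2, dv = -3*exp(-w) dw).
An antiderivative is F(w) = (3*w**2 + 6*w + 6)*exp(-w).
Then F(2) - F(0) = (30*exp(-2)) - (6) = -6 + 30*exp(-2).

-6 + 30*exp(-2)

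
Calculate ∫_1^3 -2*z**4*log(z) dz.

484/25 - 486*log(3)/5

Integrate by parts once (u = ln z, dv = -2*z**4 dz).
An antiderivative is F(z) = -2*z**5*(5*log(z) - 1)/25.
Then F(3) - F(1) = (486/25 - 486*log(3)/5) - (2/25) = 484/25 - 486*log(3)/5.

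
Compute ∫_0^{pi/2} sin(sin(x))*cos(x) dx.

1 - cos(1)

Let u = sin(x), so du = cos(x) dx. When x = 0, u = 0; when x = pi/2, u = 1.
The integral becomes ∫ sin(u) du from 0 to 1, with antiderivative -cos(u).
Back in x: F(x) = -cos(sin(x)).
Then F(pi/2) - F(0) = (-cos(1)) - (-1) = 1 - cos(1).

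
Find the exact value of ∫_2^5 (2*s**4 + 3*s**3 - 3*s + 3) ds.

33429/20

By the power rule, an antiderivative is F(s) = 2*s**5/5 + 3*s**4/4 - 3*s**2/2 + 3*s.
Then F(5) - F(2) = (6785/4) - (124/5) = 33429/20.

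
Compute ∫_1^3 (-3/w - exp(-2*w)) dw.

(-6*exp(6)*log(3) - exp(4) + 1)*exp(-6)/2

An antiderivative is F(w) = -3*log(w) + exp(-2*w)/2.
Then F(3) - F(1) = (-3*log(3) + exp(-6)/2) - (exp(-2)/2) = (-6*exp(6)*log(3) - exp(4) + 1)*exp(-6)/2.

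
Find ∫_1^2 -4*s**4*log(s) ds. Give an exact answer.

124/25 - 128*log(2)/5

Integrate by parts once (u = ln s, dv = -4*s**4 ds).
An antiderivative is F(s) = -4*s**5*(5*log(s) - 1)/25.
Then F(2) - F(1) = (128/25 - 128*log(2)/5) - (4/25) = 124/25 - 128*log(2)/5.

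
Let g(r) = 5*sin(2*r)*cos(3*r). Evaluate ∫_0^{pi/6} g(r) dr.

Use the identity sin(2*r)cos(3*r) = [sin(5*r) + sin(-r)]/2.
An antiderivative is F(r) = 5*cos(r)/2 - cos(5*r)/2.
Then F(pi/6) - F(0) = (3*sqrt(3)/2) - (2) = -2 + 3*sqrt(3)/2.

-2 + 3*sqrt(3)/2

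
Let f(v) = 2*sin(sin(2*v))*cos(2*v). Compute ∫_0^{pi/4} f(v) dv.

Let u = sin(2*v), so du = 2*cos(2*v) dv. When v = 0, u = 0; when v = pi/4, u = 1.
The integral becomes ∫ sin(u) du from 0 to 1, with antiderivative -cos(u).
Back in v: F(v) = -cos(sin(2*v)).
Then F(pi/4) - F(0) = (-cos(1)) - (-1) = 1 - cos(1).

1 - cos(1)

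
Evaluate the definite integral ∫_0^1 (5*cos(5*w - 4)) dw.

sin(4) + sin(1)

Let u = 5*w - 4, so du = 5 dw. When w = 0, u = -4; when w = 1, u = 1.
The integral becomes ∫ cos(u) du from -4 to 1, with antiderivative sin(u).
Back in w: F(w) = sin(5*w - 4).
Then F(1) - F(0) = (sin(1)) - (-sin(4)) = sin(4) + sin(1).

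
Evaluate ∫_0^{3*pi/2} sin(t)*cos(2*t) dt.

-1/3

Use the identity sin(t)cos(2*t) = [sin(3*t) + sin(-t)]/2.
An antiderivative is F(t) = cos(t)/2 - cos(3*t)/6.
Then F(3*pi/2) - F(0) = (0) - (1/3) = -1/3.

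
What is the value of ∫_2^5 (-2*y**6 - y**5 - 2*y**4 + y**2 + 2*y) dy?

-1823889/70

By the power rule, an antiderivative is F(y) = -2*y**7/7 - y**6/6 - 2*y**5/5 + y**3/3 + y**2.
Then F(5) - F(2) = (-365525/14) - (-1868/35) = -1823889/70.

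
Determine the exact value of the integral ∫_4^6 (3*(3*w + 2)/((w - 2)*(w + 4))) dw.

Factor the denominator: w**2 + 2*w - 8 = (w + 4)(w - 2).
Partial fractions: 3*(3*w + 2)/((w - 2)*(w + 4)) = 5/(w + 4) + 4/(w - 2).
An antiderivative is F(w) = 4*log(w - 2) + 5*log(w + 4).
Then F(6) - F(4) = (5*log(5) + 13*log(2)) - (19*log(2)) = -6*log(2) + 5*log(5).

-6*log(2) + 5*log(5)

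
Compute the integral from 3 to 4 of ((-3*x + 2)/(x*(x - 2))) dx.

Factor the denominator: x**2 - 2*x = x(x - 2).
Partial fractions: (-3*x + 2)/(x*(x - 2)) = -1/x - 2/(x - 2).
An antiderivative is F(x) = -log(x) - 2*log(x - 2).
Then F(4) - F(3) = (-log(16)) - (-log(3)) = log(3/16).

log(3/16)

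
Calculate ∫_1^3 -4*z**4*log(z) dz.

Integrate by parts once (u = ln z, dv = -4*z**4 dz).
An antiderivative is F(z) = -4*z**5*(5*log(z) - 1)/25.
Then F(3) - F(1) = (972/25 - 972*log(3)/5) - (4/25) = 968/25 - 972*log(3)/5.

968/25 - 972*log(3)/5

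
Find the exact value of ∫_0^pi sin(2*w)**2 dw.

pi/2

Use the identity sin^2(2*w) = (1 - cos(4*w))/2.
An antiderivative is F(w) = w/2 - sin(4*w)/8.
Then F(pi) - F(0) = (pi/2) - (0) = pi/2.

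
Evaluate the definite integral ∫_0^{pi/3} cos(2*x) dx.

sqrt(3)/4

An antiderivative is F(x) = sin(2*x)/2.
Then F(pi/3) - F(0) = (sqrt(3)/4) - (0) = sqrt(3)/4.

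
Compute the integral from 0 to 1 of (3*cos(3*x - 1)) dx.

Let u = 3*x - 1, so du = 3 dx. When x = 0, u = -1; when x = 1, u = 2.
The integral becomes ∫ cos(u) du from -1 to 2, with antiderivative sin(u).
Back in x: F(x) = sin(3*x - 1).
Then F(1) - F(0) = (sin(2)) - (-sin(1)) = sin(1) + sin(2).

sin(1) + sin(2)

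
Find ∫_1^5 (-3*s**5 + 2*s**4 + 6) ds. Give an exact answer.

By the power rule, an antiderivative is F(s) = -s**6/2 + 2*s**5/5 + 6*s.
Then F(5) - F(1) = (-13065/2) - (59/10) = -32692/5.

-32692/5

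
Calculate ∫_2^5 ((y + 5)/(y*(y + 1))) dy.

Factor the denominator: y**2 + y = (y + 1)y.
Partial fractions: (y + 5)/(y*(y + 1)) = -4/(y + 1) + 5/y.
An antiderivative is F(y) = 5*log(y) - 4*log(y + 1).
Then F(5) - F(2) = (-4*log(3) - 4*log(2) + 5*log(5)) - (log(32/81)) = -9*log(2) + 5*log(5).

-9*log(2) + 5*log(5)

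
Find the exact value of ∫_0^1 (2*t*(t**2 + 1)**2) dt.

7/3

Let u = t**2 + 1, so du = 2*t dt. When t = 0, u = 1; when t = 1, u = 2.
The integral becomes ∫ u**2 du from 1 to 2, with antiderivative u**3/3.
Back in t: F(t) = (t**2 + 1)**3/3.
Then F(1) - F(0) = (8/3) - (1/3) = 7/3.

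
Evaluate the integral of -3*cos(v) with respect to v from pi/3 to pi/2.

An antiderivative is F(v) = -3*sin(v).
Then F(pi/2) - F(pi/3) = (-3) - (-3*sqrt(3)/2) = -3 + 3*sqrt(3)/2.

-3 + 3*sqrt(3)/2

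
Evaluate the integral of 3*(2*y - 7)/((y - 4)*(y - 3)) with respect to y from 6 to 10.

3*log(7)

Factor the denominator: y**2 - 7*y + 12 = (y - 3)(y - 4).
Partial fractions: 3*(2*y - 7)/((y - 4)*(y - 3)) = 3/(y - 3) + 3/(y - 4).
An antiderivative is F(y) = 3*log(y - 4) + 3*log(y - 3).
Then F(10) - F(6) = (3*log(2) + 3*log(3) + 3*log(7)) - (3*log(2) + 3*log(3)) = 3*log(7).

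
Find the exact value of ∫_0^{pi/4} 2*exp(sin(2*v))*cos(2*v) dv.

-1 + E

Let u = sin(2*v), so du = 2*cos(2*v) dv. When v = 0, u = 0; when v = pi/4, u = 1.
The integral becomes ∫ exp(u) du from 0 to 1, with antiderivative exp(u).
Back in v: F(v) = exp(sin(2*v)).
Then F(pi/4) - F(0) = (E) - (1) = -1 + E.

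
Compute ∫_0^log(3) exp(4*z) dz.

Let u = exp(z), so du = exp(z) dz. When z = 0, u = 1; when z = log(3), u = 3.
The integral becomes ∫ u**3 du from 1 to 3, with antiderivative u**4/4.
Back in z: F(z) = exp(4*z)/4.
Then F(log(3)) - F(0) = (81/4) - (1/4) = 20.

20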